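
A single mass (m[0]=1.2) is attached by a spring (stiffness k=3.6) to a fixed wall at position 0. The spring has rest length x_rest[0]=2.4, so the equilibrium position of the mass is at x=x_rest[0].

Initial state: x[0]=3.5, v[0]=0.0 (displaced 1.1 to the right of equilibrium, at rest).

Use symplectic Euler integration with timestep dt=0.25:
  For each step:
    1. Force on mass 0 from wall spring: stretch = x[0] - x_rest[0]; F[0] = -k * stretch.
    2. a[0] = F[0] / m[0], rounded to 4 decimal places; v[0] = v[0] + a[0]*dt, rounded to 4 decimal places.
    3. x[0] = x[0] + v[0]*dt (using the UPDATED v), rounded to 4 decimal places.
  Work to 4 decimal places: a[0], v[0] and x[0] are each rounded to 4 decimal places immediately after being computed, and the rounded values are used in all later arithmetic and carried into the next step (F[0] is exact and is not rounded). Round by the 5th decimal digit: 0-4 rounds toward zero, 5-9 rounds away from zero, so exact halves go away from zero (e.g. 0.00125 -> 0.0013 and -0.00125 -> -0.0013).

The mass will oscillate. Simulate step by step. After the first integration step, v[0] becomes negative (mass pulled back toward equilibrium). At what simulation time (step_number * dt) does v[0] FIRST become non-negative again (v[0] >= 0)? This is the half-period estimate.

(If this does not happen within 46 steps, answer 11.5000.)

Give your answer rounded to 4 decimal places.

Answer: 2.0000

Derivation:
Step 0: x=[3.5000] v=[0.0000]
Step 1: x=[3.2938] v=[-0.8250]
Step 2: x=[2.9200] v=[-1.4954]
Step 3: x=[2.4487] v=[-1.8854]
Step 4: x=[1.9682] v=[-1.9219]
Step 5: x=[1.5687] v=[-1.5981]
Step 6: x=[1.3251] v=[-0.9746]
Step 7: x=[1.2830] v=[-0.1684]
Step 8: x=[1.4504] v=[0.6694]
First v>=0 after going negative at step 8, time=2.0000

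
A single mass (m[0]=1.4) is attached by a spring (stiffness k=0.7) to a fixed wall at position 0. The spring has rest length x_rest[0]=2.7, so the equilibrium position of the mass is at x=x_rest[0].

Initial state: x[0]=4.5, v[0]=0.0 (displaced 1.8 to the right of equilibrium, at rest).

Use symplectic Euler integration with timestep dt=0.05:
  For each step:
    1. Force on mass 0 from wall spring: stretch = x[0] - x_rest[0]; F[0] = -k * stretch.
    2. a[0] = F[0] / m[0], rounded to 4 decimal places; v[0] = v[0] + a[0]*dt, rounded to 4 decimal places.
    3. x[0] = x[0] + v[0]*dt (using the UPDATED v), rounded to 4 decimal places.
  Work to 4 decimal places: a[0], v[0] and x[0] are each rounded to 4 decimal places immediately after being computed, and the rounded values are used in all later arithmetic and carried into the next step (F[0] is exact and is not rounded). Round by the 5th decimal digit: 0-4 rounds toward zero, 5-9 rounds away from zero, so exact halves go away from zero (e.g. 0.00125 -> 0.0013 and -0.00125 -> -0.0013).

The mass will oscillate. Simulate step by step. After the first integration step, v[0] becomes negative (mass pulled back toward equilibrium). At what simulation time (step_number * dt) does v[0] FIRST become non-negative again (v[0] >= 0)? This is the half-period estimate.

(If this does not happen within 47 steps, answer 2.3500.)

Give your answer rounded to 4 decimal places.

Answer: 2.3500

Derivation:
Step 0: x=[4.5000] v=[0.0000]
Step 1: x=[4.4978] v=[-0.0450]
Step 2: x=[4.4933] v=[-0.0899]
Step 3: x=[4.4866] v=[-0.1347]
Step 4: x=[4.4776] v=[-0.1794]
Step 5: x=[4.4664] v=[-0.2238]
Step 6: x=[4.4530] v=[-0.2680]
Step 7: x=[4.4374] v=[-0.3118]
Step 8: x=[4.4196] v=[-0.3552]
Step 9: x=[4.3997] v=[-0.3982]
Step 10: x=[4.3777] v=[-0.4407]
Step 11: x=[4.3536] v=[-0.4826]
Step 12: x=[4.3274] v=[-0.5239]
Step 13: x=[4.2992] v=[-0.5646]
Step 14: x=[4.2690] v=[-0.6046]
Step 15: x=[4.2368] v=[-0.6438]
Step 16: x=[4.2027] v=[-0.6822]
Step 17: x=[4.1667] v=[-0.7198]
Step 18: x=[4.1289] v=[-0.7565]
Step 19: x=[4.0893] v=[-0.7922]
Step 20: x=[4.0480] v=[-0.8269]
Step 21: x=[4.0050] v=[-0.8606]
Step 22: x=[3.9603] v=[-0.8932]
Step 23: x=[3.9141] v=[-0.9247]
Step 24: x=[3.8663] v=[-0.9551]
Step 25: x=[3.8171] v=[-0.9843]
Step 26: x=[3.7665] v=[-1.0122]
Step 27: x=[3.7146] v=[-1.0389]
Step 28: x=[3.6614] v=[-1.0643]
Step 29: x=[3.6070] v=[-1.0883]
Step 30: x=[3.5515] v=[-1.1110]
Step 31: x=[3.4949] v=[-1.1323]
Step 32: x=[3.4373] v=[-1.1522]
Step 33: x=[3.3788] v=[-1.1706]
Step 34: x=[3.3194] v=[-1.1876]
Step 35: x=[3.2592] v=[-1.2031]
Step 36: x=[3.1983] v=[-1.2171]
Step 37: x=[3.1368] v=[-1.2296]
Step 38: x=[3.0748] v=[-1.2405]
Step 39: x=[3.0123] v=[-1.2499]
Step 40: x=[2.9494] v=[-1.2577]
Step 41: x=[2.8862] v=[-1.2639]
Step 42: x=[2.8228] v=[-1.2686]
Step 43: x=[2.7592] v=[-1.2717]
Step 44: x=[2.6955] v=[-1.2732]
Step 45: x=[2.6318] v=[-1.2731]
Step 46: x=[2.5682] v=[-1.2714]
Step 47: x=[2.5048] v=[-1.2681]
v[0] did not become non-negative within 47 steps; using fallback time=2.3500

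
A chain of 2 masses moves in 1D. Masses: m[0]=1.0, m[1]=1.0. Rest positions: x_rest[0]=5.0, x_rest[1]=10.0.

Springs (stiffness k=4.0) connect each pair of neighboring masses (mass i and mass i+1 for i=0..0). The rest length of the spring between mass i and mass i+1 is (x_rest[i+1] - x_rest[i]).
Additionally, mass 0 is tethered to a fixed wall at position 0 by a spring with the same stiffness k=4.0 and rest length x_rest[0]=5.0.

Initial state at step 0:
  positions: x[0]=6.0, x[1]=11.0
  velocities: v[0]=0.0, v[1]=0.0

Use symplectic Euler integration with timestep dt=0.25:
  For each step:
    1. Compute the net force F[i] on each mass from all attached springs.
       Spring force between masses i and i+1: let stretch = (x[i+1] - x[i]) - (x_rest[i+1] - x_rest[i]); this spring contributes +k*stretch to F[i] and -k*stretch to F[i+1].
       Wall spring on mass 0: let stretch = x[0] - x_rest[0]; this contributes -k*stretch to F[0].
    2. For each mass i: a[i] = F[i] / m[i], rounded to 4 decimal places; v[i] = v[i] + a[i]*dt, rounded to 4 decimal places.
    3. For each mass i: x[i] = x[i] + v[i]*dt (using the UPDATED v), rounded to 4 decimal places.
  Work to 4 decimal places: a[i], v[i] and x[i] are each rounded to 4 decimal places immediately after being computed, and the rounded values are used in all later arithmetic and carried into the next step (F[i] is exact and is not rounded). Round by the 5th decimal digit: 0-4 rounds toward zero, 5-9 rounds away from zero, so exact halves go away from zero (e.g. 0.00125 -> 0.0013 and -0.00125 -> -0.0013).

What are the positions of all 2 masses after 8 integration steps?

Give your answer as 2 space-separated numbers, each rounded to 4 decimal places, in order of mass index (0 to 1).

Step 0: x=[6.0000 11.0000] v=[0.0000 0.0000]
Step 1: x=[5.7500 11.0000] v=[-1.0000 0.0000]
Step 2: x=[5.3750 10.9375] v=[-1.5000 -0.2500]
Step 3: x=[5.0469 10.7344] v=[-1.3125 -0.8125]
Step 4: x=[4.8789 10.3594] v=[-0.6719 -1.5000]
Step 5: x=[4.8613 9.8643] v=[-0.0703 -1.9805]
Step 6: x=[4.8792 9.3684] v=[0.0714 -1.9835]
Step 7: x=[4.7996 9.0002] v=[-0.3186 -1.4727]
Step 8: x=[4.5702 8.8319] v=[-0.9176 -0.6733]

Answer: 4.5702 8.8319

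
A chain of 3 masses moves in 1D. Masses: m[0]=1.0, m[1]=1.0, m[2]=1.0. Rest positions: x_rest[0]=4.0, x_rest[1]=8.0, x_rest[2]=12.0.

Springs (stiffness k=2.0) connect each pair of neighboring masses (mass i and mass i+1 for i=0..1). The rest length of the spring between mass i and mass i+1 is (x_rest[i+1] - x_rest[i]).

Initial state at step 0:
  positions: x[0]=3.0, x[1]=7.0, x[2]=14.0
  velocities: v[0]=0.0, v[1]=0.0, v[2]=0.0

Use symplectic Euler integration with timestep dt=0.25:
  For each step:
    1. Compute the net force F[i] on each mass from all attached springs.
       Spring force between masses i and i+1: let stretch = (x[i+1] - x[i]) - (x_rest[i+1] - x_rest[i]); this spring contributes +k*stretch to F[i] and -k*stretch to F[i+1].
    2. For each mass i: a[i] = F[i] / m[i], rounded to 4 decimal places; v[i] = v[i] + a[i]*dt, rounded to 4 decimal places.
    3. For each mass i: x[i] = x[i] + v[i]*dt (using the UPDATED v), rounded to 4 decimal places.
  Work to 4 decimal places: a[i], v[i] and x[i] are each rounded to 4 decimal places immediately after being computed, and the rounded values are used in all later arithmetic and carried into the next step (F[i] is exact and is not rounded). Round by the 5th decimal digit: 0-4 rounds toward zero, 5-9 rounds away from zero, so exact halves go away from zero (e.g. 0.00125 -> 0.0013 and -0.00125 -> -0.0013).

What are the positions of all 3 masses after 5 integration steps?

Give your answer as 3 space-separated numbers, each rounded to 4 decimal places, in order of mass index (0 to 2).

Step 0: x=[3.0000 7.0000 14.0000] v=[0.0000 0.0000 0.0000]
Step 1: x=[3.0000 7.3750 13.6250] v=[0.0000 1.5000 -1.5000]
Step 2: x=[3.0469 7.9844 12.9688] v=[0.1875 2.4375 -2.6250]
Step 3: x=[3.2110 8.5997 12.1895] v=[0.6563 2.4610 -3.1172]
Step 4: x=[3.5487 8.9901 11.4615] v=[1.3507 1.5616 -2.9121]
Step 5: x=[4.0666 9.0093 10.9246] v=[2.0714 0.0766 -2.1478]

Answer: 4.0666 9.0093 10.9246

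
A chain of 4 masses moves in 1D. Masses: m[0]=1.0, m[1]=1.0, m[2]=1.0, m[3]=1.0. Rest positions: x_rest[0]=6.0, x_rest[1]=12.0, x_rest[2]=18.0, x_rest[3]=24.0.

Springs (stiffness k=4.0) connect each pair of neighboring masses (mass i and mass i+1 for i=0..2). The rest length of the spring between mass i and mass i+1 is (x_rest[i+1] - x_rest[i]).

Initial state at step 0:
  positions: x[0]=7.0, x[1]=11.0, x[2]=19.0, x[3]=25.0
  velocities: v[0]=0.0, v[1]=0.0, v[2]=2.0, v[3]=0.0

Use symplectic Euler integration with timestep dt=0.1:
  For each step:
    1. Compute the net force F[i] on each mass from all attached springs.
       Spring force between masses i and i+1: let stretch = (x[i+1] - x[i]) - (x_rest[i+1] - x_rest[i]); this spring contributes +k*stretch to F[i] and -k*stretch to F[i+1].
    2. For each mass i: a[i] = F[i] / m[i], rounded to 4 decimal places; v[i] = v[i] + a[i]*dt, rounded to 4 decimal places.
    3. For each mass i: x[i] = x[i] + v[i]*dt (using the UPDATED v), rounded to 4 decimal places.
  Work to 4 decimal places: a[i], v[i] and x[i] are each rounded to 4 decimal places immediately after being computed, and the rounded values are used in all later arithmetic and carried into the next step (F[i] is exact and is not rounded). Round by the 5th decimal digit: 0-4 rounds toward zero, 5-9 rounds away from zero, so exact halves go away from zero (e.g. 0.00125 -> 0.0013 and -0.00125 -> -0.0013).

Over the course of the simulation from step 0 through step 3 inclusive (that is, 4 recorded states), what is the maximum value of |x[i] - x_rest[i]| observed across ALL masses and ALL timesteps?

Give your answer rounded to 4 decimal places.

Step 0: x=[7.0000 11.0000 19.0000 25.0000] v=[0.0000 0.0000 2.0000 0.0000]
Step 1: x=[6.9200 11.1600 19.1200 25.0000] v=[-0.8000 1.6000 1.2000 0.0000]
Step 2: x=[6.7696 11.4688 19.1568 25.0048] v=[-1.5040 3.0880 0.3680 0.0480]
Step 3: x=[6.5672 11.8972 19.1200 25.0157] v=[-2.0243 4.2835 -0.3680 0.1088]
Max displacement = 1.1568

Answer: 1.1568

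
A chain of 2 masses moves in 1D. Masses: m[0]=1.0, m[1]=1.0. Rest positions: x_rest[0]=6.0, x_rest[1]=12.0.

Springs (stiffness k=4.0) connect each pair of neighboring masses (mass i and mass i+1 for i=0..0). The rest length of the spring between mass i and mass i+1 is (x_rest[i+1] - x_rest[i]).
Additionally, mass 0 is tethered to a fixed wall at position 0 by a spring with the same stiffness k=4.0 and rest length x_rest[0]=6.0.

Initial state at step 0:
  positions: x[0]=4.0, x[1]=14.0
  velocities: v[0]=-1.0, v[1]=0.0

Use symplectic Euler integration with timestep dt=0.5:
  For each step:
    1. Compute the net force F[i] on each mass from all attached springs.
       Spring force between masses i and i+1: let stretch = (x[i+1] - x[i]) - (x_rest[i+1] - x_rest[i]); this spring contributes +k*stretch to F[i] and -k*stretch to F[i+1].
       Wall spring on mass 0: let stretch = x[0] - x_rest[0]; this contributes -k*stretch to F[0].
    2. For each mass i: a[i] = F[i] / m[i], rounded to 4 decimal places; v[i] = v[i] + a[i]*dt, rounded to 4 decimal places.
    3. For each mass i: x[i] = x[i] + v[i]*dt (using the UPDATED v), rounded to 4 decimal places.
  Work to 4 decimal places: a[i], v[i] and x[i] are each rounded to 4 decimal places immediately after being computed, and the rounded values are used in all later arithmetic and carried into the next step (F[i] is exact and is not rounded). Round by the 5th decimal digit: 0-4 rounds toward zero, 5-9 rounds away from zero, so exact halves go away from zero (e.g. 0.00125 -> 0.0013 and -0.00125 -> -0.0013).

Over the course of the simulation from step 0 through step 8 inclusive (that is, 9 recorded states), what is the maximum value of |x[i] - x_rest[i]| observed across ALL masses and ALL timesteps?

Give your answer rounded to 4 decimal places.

Answer: 4.0000

Derivation:
Step 0: x=[4.0000 14.0000] v=[-1.0000 0.0000]
Step 1: x=[9.5000 10.0000] v=[11.0000 -8.0000]
Step 2: x=[6.0000 11.5000] v=[-7.0000 3.0000]
Step 3: x=[2.0000 13.5000] v=[-8.0000 4.0000]
Step 4: x=[7.5000 10.0000] v=[11.0000 -7.0000]
Step 5: x=[8.0000 10.0000] v=[1.0000 0.0000]
Step 6: x=[2.5000 14.0000] v=[-11.0000 8.0000]
Step 7: x=[6.0000 12.5000] v=[7.0000 -3.0000]
Step 8: x=[10.0000 10.5000] v=[8.0000 -4.0000]
Max displacement = 4.0000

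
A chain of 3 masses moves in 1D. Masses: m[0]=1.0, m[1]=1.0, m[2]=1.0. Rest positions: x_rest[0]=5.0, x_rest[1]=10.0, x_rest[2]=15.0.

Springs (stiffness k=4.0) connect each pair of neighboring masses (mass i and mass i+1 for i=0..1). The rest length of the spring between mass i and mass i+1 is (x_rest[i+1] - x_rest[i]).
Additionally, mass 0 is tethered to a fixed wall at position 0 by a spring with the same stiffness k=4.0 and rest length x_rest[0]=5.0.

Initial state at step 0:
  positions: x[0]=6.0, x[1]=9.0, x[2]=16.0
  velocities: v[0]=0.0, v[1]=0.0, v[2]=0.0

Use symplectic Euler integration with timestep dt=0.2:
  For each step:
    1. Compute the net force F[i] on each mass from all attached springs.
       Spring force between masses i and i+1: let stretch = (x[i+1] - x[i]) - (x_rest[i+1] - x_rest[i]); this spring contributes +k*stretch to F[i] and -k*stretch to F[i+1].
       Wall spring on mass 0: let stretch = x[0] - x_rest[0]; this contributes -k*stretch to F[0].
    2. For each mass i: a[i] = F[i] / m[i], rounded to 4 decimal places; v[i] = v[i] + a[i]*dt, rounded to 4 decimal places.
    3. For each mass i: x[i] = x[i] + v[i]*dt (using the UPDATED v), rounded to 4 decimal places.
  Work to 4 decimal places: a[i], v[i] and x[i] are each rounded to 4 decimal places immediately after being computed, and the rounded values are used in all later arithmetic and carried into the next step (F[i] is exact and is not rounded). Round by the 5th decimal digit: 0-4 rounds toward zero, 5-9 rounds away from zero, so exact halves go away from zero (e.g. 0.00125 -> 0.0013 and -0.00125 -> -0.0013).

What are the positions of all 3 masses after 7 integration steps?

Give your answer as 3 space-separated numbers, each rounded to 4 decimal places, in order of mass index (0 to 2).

Step 0: x=[6.0000 9.0000 16.0000] v=[0.0000 0.0000 0.0000]
Step 1: x=[5.5200 9.6400 15.6800] v=[-2.4000 3.2000 -1.6000]
Step 2: x=[4.8160 10.5872 15.1936] v=[-3.5200 4.7360 -2.4320]
Step 3: x=[4.2648 11.3480 14.7702] v=[-2.7558 3.8042 -2.1171]
Step 4: x=[4.1646 11.5231 14.5992] v=[-0.5011 0.8754 -0.8549]
Step 5: x=[4.5754 11.0130 14.7360] v=[2.0540 -2.5505 0.6842]
Step 6: x=[5.2842 10.0686 15.0772] v=[3.5438 -4.7222 1.7058]
Step 7: x=[5.9130 9.1600 15.4170] v=[3.1440 -4.5428 1.6989]

Answer: 5.9130 9.1600 15.4170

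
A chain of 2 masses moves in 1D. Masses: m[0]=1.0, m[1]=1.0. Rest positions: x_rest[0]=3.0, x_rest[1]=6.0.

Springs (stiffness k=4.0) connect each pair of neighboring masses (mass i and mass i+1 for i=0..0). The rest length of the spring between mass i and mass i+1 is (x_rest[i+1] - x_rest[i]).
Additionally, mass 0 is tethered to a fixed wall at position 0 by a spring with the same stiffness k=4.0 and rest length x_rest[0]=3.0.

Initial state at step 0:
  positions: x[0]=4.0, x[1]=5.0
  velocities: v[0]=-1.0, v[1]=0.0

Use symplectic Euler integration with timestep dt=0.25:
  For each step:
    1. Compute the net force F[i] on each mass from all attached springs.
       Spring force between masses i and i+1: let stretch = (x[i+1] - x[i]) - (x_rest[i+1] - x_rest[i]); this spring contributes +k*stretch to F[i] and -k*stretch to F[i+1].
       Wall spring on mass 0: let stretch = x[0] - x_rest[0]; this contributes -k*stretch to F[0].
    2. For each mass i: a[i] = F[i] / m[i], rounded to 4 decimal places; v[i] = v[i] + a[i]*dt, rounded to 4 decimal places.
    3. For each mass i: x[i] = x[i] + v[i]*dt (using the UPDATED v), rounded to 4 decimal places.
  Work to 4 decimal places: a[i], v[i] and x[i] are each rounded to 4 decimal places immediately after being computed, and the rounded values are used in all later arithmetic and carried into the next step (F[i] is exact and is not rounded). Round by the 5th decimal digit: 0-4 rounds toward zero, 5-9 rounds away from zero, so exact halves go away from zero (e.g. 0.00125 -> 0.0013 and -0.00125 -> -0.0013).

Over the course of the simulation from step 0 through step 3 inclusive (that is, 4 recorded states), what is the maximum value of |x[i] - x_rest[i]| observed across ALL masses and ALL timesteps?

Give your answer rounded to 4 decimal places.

Answer: 1.6562

Derivation:
Step 0: x=[4.0000 5.0000] v=[-1.0000 0.0000]
Step 1: x=[3.0000 5.5000] v=[-4.0000 2.0000]
Step 2: x=[1.8750 6.1250] v=[-4.5000 2.5000]
Step 3: x=[1.3438 6.4375] v=[-2.1250 1.2500]
Max displacement = 1.6562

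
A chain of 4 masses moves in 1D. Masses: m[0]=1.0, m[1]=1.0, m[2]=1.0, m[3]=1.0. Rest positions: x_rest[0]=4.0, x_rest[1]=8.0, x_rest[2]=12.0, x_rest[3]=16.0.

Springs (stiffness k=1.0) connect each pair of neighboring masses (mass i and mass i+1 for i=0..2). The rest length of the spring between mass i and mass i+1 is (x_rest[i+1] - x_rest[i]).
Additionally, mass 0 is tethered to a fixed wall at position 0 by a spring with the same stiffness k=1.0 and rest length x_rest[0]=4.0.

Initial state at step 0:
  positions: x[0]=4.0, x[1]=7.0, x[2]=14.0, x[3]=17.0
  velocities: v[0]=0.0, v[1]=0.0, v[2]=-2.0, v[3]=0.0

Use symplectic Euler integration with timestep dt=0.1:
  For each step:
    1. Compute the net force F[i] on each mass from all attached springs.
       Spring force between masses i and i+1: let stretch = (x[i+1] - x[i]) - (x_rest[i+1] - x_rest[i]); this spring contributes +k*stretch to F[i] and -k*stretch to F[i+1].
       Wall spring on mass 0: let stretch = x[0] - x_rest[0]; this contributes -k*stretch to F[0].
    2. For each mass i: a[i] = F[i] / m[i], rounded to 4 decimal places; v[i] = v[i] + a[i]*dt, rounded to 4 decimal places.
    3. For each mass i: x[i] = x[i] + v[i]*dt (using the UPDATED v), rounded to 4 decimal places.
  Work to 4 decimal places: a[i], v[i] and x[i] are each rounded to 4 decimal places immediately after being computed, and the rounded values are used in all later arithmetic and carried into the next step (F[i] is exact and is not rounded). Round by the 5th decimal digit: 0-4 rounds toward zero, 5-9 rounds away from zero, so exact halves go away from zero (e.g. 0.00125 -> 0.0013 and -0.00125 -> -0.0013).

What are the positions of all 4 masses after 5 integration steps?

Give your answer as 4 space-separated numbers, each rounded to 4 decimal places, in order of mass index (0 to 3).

Answer: 3.8700 7.5174 12.5218 17.0943

Derivation:
Step 0: x=[4.0000 7.0000 14.0000 17.0000] v=[0.0000 0.0000 -2.0000 0.0000]
Step 1: x=[3.9900 7.0400 13.7600 17.0100] v=[-0.1000 0.4000 -2.4000 0.1000]
Step 2: x=[3.9706 7.1167 13.4853 17.0275] v=[-0.1940 0.7670 -2.7470 0.1750]
Step 3: x=[3.9430 7.2256 13.1823 17.0496] v=[-0.2765 1.0893 -3.0296 0.2208]
Step 4: x=[3.9088 7.3613 12.8585 17.0730] v=[-0.3425 1.3567 -3.2385 0.2341]
Step 5: x=[3.8700 7.5174 12.5218 17.0943] v=[-0.3881 1.5612 -3.3668 0.2127]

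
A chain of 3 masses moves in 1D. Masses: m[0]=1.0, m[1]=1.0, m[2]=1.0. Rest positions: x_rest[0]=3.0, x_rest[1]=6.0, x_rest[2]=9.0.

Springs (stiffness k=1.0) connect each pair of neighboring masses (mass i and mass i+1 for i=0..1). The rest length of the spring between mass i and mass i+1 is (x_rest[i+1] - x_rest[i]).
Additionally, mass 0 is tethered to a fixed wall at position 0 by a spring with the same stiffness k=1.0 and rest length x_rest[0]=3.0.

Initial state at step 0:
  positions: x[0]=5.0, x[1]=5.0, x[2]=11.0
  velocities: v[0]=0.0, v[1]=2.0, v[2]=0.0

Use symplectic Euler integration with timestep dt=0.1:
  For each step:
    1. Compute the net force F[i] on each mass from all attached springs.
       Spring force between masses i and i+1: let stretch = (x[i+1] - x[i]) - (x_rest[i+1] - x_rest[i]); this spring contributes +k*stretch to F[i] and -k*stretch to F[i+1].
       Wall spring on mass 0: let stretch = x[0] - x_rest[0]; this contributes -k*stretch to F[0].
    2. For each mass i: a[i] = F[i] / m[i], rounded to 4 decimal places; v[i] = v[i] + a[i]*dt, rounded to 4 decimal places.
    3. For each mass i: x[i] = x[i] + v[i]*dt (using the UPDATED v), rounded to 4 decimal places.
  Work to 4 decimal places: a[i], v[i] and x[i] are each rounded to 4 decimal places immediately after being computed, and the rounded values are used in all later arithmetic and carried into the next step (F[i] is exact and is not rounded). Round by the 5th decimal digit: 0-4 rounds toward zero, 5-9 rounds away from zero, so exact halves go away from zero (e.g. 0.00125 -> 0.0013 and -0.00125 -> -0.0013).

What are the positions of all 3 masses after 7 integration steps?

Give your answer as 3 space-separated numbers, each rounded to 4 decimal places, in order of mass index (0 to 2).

Answer: 3.8932 7.6320 10.3721

Derivation:
Step 0: x=[5.0000 5.0000 11.0000] v=[0.0000 2.0000 0.0000]
Step 1: x=[4.9500 5.2600 10.9700] v=[-0.5000 2.6000 -0.3000]
Step 2: x=[4.8536 5.5740 10.9129] v=[-0.9640 3.1400 -0.5710]
Step 3: x=[4.7159 5.9342 10.8324] v=[-1.3773 3.6019 -0.8049]
Step 4: x=[4.5432 6.3312 10.7329] v=[-1.7271 3.9699 -0.9947]
Step 5: x=[4.3429 6.7543 10.6194] v=[-2.0026 4.2313 -1.1349]
Step 6: x=[4.1233 7.1920 10.4973] v=[-2.1958 4.3767 -1.2214]
Step 7: x=[3.8932 7.6320 10.3721] v=[-2.3013 4.4004 -1.2519]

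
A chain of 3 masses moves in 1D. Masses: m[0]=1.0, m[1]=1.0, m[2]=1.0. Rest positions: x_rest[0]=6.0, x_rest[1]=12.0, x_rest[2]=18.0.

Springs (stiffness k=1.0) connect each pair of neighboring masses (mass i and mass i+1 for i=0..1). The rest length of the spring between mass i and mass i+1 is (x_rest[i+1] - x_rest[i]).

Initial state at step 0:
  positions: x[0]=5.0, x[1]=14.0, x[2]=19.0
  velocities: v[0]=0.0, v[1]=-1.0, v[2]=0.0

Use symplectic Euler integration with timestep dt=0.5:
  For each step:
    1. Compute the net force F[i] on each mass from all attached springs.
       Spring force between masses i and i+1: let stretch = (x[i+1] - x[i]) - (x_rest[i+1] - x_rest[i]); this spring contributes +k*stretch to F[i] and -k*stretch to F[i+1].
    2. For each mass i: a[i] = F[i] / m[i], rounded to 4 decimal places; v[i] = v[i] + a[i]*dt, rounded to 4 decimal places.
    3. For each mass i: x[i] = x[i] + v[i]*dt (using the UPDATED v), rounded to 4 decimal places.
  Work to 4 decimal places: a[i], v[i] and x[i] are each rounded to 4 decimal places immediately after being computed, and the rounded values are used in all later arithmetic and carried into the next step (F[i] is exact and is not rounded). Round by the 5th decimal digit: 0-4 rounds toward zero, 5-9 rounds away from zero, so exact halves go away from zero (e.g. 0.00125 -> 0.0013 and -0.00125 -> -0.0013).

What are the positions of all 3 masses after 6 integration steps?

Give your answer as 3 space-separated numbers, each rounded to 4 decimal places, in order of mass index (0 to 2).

Answer: 5.8583 13.3283 15.8137

Derivation:
Step 0: x=[5.0000 14.0000 19.0000] v=[0.0000 -1.0000 0.0000]
Step 1: x=[5.7500 12.5000 19.2500] v=[1.5000 -3.0000 0.5000]
Step 2: x=[6.6875 11.0000 19.3125] v=[1.8750 -3.0000 0.1250]
Step 3: x=[7.2032 10.5000 18.7969] v=[1.0313 -1.0000 -1.0313]
Step 4: x=[7.0431 11.2501 17.7070] v=[-0.3203 1.5001 -2.1798]
Step 5: x=[6.4347 12.5627 16.5029] v=[-1.2168 2.6251 -2.4083]
Step 6: x=[5.8583 13.3283 15.8137] v=[-1.1528 1.5312 -1.3784]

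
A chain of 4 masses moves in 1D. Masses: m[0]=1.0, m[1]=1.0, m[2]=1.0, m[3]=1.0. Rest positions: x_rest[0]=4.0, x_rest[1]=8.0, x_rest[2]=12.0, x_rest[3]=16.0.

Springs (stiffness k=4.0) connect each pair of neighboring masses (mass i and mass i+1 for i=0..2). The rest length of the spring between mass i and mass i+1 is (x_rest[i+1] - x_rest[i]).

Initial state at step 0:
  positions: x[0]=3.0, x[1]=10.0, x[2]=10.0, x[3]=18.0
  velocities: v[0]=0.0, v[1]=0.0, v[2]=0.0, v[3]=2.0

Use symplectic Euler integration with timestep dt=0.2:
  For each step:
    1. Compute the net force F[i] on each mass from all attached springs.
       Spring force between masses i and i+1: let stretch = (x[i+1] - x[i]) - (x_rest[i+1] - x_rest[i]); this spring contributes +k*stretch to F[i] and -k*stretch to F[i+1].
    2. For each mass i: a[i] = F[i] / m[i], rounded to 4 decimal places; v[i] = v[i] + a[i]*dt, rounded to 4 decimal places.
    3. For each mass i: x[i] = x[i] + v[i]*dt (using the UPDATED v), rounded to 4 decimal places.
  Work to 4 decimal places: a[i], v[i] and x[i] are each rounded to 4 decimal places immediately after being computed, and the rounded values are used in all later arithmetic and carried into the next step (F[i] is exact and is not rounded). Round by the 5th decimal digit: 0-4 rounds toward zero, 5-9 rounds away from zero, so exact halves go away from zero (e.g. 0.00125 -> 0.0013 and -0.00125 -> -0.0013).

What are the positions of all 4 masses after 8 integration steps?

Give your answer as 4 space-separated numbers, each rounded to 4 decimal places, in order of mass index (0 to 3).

Step 0: x=[3.0000 10.0000 10.0000 18.0000] v=[0.0000 0.0000 0.0000 2.0000]
Step 1: x=[3.4800 8.8800 11.2800 17.7600] v=[2.4000 -5.6000 6.4000 -1.2000]
Step 2: x=[4.1840 7.2800 13.2128 17.1232] v=[3.5200 -8.0000 9.6640 -3.1840]
Step 3: x=[4.7434 6.1339 14.8220 16.5007] v=[2.7968 -5.7306 8.0461 -3.1123]
Step 4: x=[4.8852 6.1554 15.3097 16.2496] v=[0.7092 0.1075 2.4386 -1.2553]
Step 5: x=[4.5903 7.4384 14.4831 16.4882] v=[-1.4746 6.4148 -4.1329 1.1928]
Step 6: x=[4.1111 9.3928 12.8502 17.0459] v=[-2.3961 9.7721 -8.1646 2.7887]
Step 7: x=[3.8370 11.0553 11.3354 17.5723] v=[-1.3707 8.3127 -7.5740 2.6321]
Step 8: x=[4.0778 11.6077 10.7737 17.7408] v=[1.2039 2.7621 -2.8086 0.8426]

Answer: 4.0778 11.6077 10.7737 17.7408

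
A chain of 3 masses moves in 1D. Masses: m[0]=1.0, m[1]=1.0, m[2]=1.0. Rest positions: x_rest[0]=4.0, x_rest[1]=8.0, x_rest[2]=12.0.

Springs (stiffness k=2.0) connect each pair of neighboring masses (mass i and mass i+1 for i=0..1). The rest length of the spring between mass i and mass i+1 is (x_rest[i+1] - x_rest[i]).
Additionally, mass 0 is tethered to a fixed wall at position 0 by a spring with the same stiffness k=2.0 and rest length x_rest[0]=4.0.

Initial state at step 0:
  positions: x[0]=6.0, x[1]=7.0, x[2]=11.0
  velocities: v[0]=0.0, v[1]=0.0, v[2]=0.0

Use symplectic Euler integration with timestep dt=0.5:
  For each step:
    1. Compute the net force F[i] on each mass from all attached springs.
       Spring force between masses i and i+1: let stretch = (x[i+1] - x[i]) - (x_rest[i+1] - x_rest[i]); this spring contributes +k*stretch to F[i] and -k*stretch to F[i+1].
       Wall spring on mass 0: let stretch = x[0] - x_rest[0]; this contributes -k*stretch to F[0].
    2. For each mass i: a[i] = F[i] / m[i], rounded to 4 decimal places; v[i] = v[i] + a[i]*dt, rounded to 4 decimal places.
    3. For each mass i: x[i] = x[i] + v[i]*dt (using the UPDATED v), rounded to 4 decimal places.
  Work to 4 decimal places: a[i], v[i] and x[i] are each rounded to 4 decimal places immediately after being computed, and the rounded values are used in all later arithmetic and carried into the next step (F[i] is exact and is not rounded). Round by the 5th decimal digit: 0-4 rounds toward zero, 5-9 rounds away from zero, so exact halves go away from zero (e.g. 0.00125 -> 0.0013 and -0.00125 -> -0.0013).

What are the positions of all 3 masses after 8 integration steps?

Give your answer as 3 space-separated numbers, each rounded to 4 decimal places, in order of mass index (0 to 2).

Answer: 5.1602 7.3868 12.8048

Derivation:
Step 0: x=[6.0000 7.0000 11.0000] v=[0.0000 0.0000 0.0000]
Step 1: x=[3.5000 8.5000 11.0000] v=[-5.0000 3.0000 0.0000]
Step 2: x=[1.7500 8.7500 11.7500] v=[-3.5000 0.5000 1.5000]
Step 3: x=[2.6250 7.0000 13.0000] v=[1.7500 -3.5000 2.5000]
Step 4: x=[4.3750 6.0625 13.2500] v=[3.5000 -1.8750 0.5000]
Step 5: x=[4.7813 7.8750 11.9063] v=[0.8125 3.6250 -2.6875]
Step 6: x=[4.3438 10.1563 10.5469] v=[-0.8751 4.5626 -2.7188]
Step 7: x=[4.6406 9.7267 10.9922] v=[0.5936 -0.8593 0.8906]
Step 8: x=[5.1602 7.3868 12.8048] v=[1.0391 -4.6799 3.6251]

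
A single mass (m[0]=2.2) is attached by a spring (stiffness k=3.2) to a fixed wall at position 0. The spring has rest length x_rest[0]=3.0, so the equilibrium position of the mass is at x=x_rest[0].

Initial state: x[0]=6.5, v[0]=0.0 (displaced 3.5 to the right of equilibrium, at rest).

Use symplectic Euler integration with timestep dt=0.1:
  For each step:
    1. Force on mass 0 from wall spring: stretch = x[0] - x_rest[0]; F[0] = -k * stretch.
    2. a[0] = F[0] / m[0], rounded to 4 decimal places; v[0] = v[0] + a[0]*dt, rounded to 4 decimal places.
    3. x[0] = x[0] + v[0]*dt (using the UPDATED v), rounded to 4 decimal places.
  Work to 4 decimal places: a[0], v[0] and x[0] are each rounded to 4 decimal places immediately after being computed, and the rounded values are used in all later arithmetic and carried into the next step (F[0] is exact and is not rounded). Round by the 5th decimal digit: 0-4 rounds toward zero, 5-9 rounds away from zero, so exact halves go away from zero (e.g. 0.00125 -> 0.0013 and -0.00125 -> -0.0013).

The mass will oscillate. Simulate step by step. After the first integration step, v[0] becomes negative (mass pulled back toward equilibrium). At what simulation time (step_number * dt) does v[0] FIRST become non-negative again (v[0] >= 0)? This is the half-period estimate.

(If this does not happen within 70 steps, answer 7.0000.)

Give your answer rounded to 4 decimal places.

Answer: 2.7000

Derivation:
Step 0: x=[6.5000] v=[0.0000]
Step 1: x=[6.4491] v=[-0.5091]
Step 2: x=[6.3480] v=[-1.0108]
Step 3: x=[6.1982] v=[-1.4978]
Step 4: x=[6.0019] v=[-1.9630]
Step 5: x=[5.7619] v=[-2.3996]
Step 6: x=[5.4818] v=[-2.8013]
Step 7: x=[5.1656] v=[-3.1623]
Step 8: x=[4.8179] v=[-3.4773]
Step 9: x=[4.4437] v=[-3.7417]
Step 10: x=[4.0485] v=[-3.9517]
Step 11: x=[3.6381] v=[-4.1042]
Step 12: x=[3.2184] v=[-4.1970]
Step 13: x=[2.7955] v=[-4.2288]
Step 14: x=[2.3756] v=[-4.1991]
Step 15: x=[1.9648] v=[-4.1083]
Step 16: x=[1.5690] v=[-3.9577]
Step 17: x=[1.1940] v=[-3.7496]
Step 18: x=[0.8453] v=[-3.4869]
Step 19: x=[0.5280] v=[-3.1735]
Step 20: x=[0.2466] v=[-2.8139]
Step 21: x=[0.0053] v=[-2.4134]
Step 22: x=[-0.1925] v=[-1.9778]
Step 23: x=[-0.3438] v=[-1.5134]
Step 24: x=[-0.4465] v=[-1.0270]
Step 25: x=[-0.4991] v=[-0.5257]
Step 26: x=[-0.5008] v=[-0.0167]
Step 27: x=[-0.4516] v=[0.4925]
First v>=0 after going negative at step 27, time=2.7000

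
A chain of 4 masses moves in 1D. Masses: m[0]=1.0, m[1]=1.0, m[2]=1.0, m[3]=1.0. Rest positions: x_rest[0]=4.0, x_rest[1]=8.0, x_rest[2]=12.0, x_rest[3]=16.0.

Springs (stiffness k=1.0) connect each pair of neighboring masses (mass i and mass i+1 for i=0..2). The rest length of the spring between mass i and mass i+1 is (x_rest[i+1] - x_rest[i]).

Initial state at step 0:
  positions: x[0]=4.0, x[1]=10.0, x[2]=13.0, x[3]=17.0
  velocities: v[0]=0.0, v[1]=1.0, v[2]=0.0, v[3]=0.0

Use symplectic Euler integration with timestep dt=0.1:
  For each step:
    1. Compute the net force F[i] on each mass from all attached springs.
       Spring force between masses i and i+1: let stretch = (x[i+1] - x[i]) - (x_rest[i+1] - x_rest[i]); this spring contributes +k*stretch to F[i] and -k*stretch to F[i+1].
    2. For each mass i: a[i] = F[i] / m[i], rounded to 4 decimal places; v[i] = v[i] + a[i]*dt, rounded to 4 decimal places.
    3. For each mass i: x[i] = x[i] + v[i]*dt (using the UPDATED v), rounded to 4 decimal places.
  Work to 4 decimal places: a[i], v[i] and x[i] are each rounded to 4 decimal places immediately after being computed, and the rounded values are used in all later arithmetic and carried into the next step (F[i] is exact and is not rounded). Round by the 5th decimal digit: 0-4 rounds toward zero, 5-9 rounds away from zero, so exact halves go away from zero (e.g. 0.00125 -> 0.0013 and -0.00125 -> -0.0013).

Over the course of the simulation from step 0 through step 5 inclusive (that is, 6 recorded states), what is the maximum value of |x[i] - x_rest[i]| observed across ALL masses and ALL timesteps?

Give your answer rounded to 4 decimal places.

Step 0: x=[4.0000 10.0000 13.0000 17.0000] v=[0.0000 1.0000 0.0000 0.0000]
Step 1: x=[4.0200 10.0700 13.0100 17.0000] v=[0.2000 0.7000 0.1000 0.0000]
Step 2: x=[4.0605 10.1089 13.0305 17.0001] v=[0.4050 0.3890 0.2050 0.0010]
Step 3: x=[4.1215 10.1165 13.0615 17.0005] v=[0.6098 0.0763 0.3098 0.0040]
Step 4: x=[4.2024 10.0936 13.1024 17.0015] v=[0.8093 -0.2287 0.4092 0.0101]
Step 5: x=[4.3022 10.0419 13.1522 17.0035] v=[0.9984 -0.5169 0.4982 0.0202]
Max displacement = 2.1165

Answer: 2.1165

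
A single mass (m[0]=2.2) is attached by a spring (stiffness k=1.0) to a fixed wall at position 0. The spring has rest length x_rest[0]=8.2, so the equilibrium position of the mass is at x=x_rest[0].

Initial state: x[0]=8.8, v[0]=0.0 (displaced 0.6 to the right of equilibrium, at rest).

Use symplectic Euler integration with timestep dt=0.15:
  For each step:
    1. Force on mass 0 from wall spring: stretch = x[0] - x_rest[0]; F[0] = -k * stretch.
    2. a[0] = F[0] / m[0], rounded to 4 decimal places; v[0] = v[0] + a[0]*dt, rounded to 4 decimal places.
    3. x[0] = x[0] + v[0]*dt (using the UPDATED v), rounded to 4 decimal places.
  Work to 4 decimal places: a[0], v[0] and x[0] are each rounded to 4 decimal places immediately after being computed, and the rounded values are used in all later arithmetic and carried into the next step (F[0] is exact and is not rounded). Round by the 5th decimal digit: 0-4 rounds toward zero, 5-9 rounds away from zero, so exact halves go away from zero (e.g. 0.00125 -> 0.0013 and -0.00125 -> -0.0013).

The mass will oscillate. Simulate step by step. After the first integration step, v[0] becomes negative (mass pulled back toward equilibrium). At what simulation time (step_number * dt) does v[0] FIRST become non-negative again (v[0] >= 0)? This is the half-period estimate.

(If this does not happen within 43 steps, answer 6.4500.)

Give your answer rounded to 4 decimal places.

Answer: 4.8000

Derivation:
Step 0: x=[8.8000] v=[0.0000]
Step 1: x=[8.7939] v=[-0.0409]
Step 2: x=[8.7817] v=[-0.0814]
Step 3: x=[8.7635] v=[-0.1211]
Step 4: x=[8.7396] v=[-0.1595]
Step 5: x=[8.7102] v=[-0.1963]
Step 6: x=[8.6755] v=[-0.2311]
Step 7: x=[8.6360] v=[-0.2635]
Step 8: x=[8.5920] v=[-0.2932]
Step 9: x=[8.5440] v=[-0.3199]
Step 10: x=[8.4925] v=[-0.3434]
Step 11: x=[8.4380] v=[-0.3634]
Step 12: x=[8.3811] v=[-0.3796]
Step 13: x=[8.3223] v=[-0.3919]
Step 14: x=[8.2623] v=[-0.4002]
Step 15: x=[8.2016] v=[-0.4044]
Step 16: x=[8.1409] v=[-0.4045]
Step 17: x=[8.0808] v=[-0.4005]
Step 18: x=[8.0219] v=[-0.3924]
Step 19: x=[7.9649] v=[-0.3803]
Step 20: x=[7.9103] v=[-0.3643]
Step 21: x=[7.8586] v=[-0.3445]
Step 22: x=[7.8104] v=[-0.3212]
Step 23: x=[7.7662] v=[-0.2946]
Step 24: x=[7.7265] v=[-0.2650]
Step 25: x=[7.6916] v=[-0.2327]
Step 26: x=[7.6619] v=[-0.1980]
Step 27: x=[7.6377] v=[-0.1613]
Step 28: x=[7.6193] v=[-0.1230]
Step 29: x=[7.6068] v=[-0.0834]
Step 30: x=[7.6004] v=[-0.0430]
Step 31: x=[7.6001] v=[-0.0021]
Step 32: x=[7.6059] v=[0.0388]
First v>=0 after going negative at step 32, time=4.8000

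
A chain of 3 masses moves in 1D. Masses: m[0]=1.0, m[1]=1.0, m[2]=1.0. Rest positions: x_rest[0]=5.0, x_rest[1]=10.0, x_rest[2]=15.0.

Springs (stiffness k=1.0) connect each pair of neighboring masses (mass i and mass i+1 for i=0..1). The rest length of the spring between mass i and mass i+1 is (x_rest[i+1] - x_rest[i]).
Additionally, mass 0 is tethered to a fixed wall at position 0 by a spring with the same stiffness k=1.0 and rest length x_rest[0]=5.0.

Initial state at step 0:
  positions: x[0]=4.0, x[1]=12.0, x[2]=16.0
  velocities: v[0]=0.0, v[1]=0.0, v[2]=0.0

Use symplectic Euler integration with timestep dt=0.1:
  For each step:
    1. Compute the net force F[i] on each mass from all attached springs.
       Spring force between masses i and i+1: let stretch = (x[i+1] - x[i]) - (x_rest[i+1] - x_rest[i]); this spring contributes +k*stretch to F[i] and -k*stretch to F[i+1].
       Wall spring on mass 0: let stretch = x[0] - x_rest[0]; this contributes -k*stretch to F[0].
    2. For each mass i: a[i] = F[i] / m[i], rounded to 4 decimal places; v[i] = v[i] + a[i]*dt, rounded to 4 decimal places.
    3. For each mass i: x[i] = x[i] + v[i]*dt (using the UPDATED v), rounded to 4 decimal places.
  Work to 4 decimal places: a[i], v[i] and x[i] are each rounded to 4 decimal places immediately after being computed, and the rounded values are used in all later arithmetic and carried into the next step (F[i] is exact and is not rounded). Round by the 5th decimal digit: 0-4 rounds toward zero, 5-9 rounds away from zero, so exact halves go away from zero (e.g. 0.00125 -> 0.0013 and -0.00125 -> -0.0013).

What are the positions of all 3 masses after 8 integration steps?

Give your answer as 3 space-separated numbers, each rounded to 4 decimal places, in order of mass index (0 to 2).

Step 0: x=[4.0000 12.0000 16.0000] v=[0.0000 0.0000 0.0000]
Step 1: x=[4.0400 11.9600 16.0100] v=[0.4000 -0.4000 0.1000]
Step 2: x=[4.1188 11.8813 16.0295] v=[0.7880 -0.7870 0.1950]
Step 3: x=[4.2340 11.7665 16.0575] v=[1.1524 -1.1484 0.2802]
Step 4: x=[4.3822 11.6192 16.0926] v=[1.4823 -1.4726 0.3511]
Step 5: x=[4.5590 11.4443 16.1330] v=[1.7678 -1.7490 0.4038]
Step 6: x=[4.7590 11.2474 16.1765] v=[2.0004 -1.9687 0.4349]
Step 7: x=[4.9763 11.0349 16.2207] v=[2.1733 -2.1246 0.4420]
Step 8: x=[5.2045 10.8137 16.2630] v=[2.2815 -2.2119 0.4234]

Answer: 5.2045 10.8137 16.2630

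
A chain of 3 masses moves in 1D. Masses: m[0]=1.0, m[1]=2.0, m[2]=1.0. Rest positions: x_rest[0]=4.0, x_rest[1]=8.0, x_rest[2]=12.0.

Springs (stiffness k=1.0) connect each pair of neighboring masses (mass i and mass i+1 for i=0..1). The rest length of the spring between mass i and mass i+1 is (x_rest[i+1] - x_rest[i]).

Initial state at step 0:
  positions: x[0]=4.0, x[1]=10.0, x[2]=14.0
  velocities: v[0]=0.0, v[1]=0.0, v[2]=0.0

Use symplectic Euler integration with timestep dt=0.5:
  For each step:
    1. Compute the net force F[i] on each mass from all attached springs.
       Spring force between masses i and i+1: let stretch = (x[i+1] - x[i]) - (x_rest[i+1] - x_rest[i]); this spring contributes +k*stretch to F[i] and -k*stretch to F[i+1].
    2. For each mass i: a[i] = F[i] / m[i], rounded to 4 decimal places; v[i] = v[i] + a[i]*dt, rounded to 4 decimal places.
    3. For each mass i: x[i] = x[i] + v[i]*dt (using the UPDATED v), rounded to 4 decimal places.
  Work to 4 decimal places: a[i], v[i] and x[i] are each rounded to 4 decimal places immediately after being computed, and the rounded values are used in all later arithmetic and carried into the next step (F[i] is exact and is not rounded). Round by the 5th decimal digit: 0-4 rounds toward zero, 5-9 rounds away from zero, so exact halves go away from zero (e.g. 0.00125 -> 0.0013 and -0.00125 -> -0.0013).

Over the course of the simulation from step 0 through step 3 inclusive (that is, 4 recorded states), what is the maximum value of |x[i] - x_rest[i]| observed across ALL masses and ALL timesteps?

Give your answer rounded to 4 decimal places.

Answer: 2.1407

Derivation:
Step 0: x=[4.0000 10.0000 14.0000] v=[0.0000 0.0000 0.0000]
Step 1: x=[4.5000 9.7500 14.0000] v=[1.0000 -0.5000 0.0000]
Step 2: x=[5.3125 9.3750 13.9375] v=[1.6250 -0.7500 -0.1250]
Step 3: x=[6.1407 9.0625 13.7344] v=[1.6563 -0.6250 -0.4063]
Max displacement = 2.1407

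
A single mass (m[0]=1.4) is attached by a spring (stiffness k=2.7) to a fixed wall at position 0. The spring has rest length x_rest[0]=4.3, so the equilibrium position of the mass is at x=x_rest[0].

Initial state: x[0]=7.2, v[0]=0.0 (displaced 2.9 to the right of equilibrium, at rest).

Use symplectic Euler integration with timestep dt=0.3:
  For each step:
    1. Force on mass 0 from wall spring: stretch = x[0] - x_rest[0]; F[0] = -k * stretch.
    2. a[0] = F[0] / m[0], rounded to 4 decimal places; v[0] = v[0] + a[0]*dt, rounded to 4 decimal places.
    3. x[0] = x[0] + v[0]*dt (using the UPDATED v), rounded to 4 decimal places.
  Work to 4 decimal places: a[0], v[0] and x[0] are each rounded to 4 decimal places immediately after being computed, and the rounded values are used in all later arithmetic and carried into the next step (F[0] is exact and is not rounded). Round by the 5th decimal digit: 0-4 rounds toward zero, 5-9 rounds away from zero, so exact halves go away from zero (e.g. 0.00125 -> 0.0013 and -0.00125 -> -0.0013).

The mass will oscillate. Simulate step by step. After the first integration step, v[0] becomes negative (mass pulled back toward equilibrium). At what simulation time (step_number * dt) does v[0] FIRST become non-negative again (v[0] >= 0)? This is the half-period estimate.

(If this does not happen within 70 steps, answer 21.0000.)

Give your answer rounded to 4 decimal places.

Step 0: x=[7.2000] v=[0.0000]
Step 1: x=[6.6966] v=[-1.6779]
Step 2: x=[5.7773] v=[-3.0645]
Step 3: x=[4.6015] v=[-3.9192]
Step 4: x=[3.3734] v=[-4.0937]
Step 5: x=[2.3061] v=[-3.5576]
Step 6: x=[1.5849] v=[-2.4040]
Step 7: x=[1.3350] v=[-0.8331]
Step 8: x=[1.5997] v=[0.8824]
First v>=0 after going negative at step 8, time=2.4000

Answer: 2.4000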